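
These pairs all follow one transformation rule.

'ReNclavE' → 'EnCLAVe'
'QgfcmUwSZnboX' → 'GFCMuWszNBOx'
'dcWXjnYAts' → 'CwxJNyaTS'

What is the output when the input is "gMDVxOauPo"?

Looking at the pairs, the operation is to flip the case of every letter, then delete the first character.
Starting from "gMDVxOauPo": after the first operation, "GmdvXoAUpO"; after the second, "mdvXoAUpO".

mdvXoAUpO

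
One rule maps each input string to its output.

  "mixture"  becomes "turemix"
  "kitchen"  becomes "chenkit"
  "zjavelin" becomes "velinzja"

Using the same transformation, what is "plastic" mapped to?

sticpla

Rule — move the first 3 characters to the end (rotate left by 3).
On "plastic" that produces "sticpla".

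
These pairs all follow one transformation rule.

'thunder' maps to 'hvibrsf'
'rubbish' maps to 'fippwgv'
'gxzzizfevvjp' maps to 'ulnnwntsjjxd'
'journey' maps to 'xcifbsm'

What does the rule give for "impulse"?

What's happening: shift every letter 12 places backward in the alphabet (wrapping around).
So "impulse" becomes "wadizgs".

wadizgs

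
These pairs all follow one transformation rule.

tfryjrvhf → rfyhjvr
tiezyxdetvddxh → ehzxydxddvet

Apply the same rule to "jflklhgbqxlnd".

ldknllhxgqb

What's happening: delete the first 2 characters, then take characters alternately from the front and the back (1st, last, 2nd, 2nd-last, ...).
On "jflklhgbqxlnd" that produces "ldknllhxgqb".
(Check on "tfryjrvhf": → "ryjrvhf" → "rfyhjvr" ✓)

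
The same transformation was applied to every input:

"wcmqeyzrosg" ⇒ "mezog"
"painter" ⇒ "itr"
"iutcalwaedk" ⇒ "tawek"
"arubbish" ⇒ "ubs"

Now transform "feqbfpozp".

qfop

The rule is to delete the first character, then keep every other character starting from the second (positions 2nd, 4th, 6th, ...).
"feqbfpozp" → "eqbfpozp" → "qfop".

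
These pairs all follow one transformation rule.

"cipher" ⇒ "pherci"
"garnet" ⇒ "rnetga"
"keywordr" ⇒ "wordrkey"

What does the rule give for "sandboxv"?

Each output is the input with this applied: swap the front and back halves of the string, then move the last character to the front.
On "sandboxv": the first step gives "boxvsand", and the second then gives "dboxvsan".

dboxvsan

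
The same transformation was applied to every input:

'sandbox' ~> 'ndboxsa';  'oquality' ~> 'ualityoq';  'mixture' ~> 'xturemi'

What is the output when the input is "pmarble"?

arblepm

In each case the input is transformed by: move the first 2 characters to the end (rotate left by 2).
Applying that to "pmarble" gives "arblepm".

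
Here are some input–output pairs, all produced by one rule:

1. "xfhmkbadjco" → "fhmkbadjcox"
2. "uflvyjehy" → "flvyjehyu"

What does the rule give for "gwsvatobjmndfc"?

wsvatobjmndfcg

The transformation: move the first character to the end.
Applying that to "gwsvatobjmndfc" gives "wsvatobjmndfcg".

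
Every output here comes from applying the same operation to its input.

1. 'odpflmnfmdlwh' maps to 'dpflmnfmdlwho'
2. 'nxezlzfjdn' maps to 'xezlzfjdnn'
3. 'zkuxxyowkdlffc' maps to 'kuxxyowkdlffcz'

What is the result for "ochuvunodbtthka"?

chuvunodbtthkao

Rule — move the first character to the end.
So "ochuvunodbtthka" becomes "chuvunodbtthkao".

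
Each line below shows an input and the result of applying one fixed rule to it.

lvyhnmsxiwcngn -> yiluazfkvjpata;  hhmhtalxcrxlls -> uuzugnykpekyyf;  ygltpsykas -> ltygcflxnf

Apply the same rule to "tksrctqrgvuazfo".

The transformation: shift every letter 13 places forward in the alphabet (wrapping around) — i.e. ROT13.
"tksrctqrgvuazfo" → "gxfepgdetihnmsb".

gxfepgdetihnmsb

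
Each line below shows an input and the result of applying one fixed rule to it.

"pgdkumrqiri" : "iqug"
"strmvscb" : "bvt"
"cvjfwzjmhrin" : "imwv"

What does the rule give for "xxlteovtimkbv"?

ktex

In each case the input is transformed by: keep one character in every 3, starting at position 2 (positions 2nd, 5th, 8th, ...), then reverse the string.
Applying both steps to "xxlteovtimkbv": "xetk", then "ktex".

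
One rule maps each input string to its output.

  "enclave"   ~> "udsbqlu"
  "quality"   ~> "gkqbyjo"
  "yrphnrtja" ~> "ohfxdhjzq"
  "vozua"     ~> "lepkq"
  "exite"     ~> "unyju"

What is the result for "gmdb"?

wctr

The rule is to shift every letter 10 places backward in the alphabet (wrapping around).
On "gmdb" that produces "wctr".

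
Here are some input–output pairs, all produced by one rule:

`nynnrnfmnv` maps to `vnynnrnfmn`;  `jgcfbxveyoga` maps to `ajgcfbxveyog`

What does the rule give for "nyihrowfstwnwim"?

mnyihrowfstwnwi

The rule is to move the last character to the front.
For "nyihrowfstwnwim" the result is "mnyihrowfstwnwi".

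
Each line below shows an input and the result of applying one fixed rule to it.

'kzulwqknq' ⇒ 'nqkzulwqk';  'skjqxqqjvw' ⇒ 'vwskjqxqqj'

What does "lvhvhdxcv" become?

Looking at the pairs, the operation is to move the last 2 characters to the front (rotate right by 2).
Applying that to "lvhvhdxcv" gives "cvlvhvhdx".

cvlvhvhdx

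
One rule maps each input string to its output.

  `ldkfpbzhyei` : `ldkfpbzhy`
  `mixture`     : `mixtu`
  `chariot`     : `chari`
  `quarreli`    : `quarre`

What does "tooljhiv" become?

Rule — delete the last 2 characters.
On "tooljhiv" that produces "tooljh".

tooljh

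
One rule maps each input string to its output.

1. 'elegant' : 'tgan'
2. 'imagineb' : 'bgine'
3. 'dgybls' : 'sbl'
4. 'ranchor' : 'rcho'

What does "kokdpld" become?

In each case the input is transformed by: delete the first 3 characters, then move the last character to the front.
For "kokdpld", step one produces "dpld"; step two turns that into "ddpl".
(Check on "imagineb": → "gineb" → "bgine" ✓)

ddpl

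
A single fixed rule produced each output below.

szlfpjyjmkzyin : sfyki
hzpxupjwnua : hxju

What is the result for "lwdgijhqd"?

The rule is to keep one character in every 3, starting at position 1 (positions 1st, 4th, 7th, ...).
So "lwdgijhqd" becomes "lgh".

lgh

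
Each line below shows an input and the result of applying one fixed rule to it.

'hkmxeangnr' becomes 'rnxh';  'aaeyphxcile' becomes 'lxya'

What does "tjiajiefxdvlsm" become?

sdeat

The pattern: keep one character in every 3, starting at position 1 (positions 1st, 4th, 7th, ...), then reverse the string.
For "tjiajiefxdvlsm", step one produces "taeds"; step two turns that into "sdeat".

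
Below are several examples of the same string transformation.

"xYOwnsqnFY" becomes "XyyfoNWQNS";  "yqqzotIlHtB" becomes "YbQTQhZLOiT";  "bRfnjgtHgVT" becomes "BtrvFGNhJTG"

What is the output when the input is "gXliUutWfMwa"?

GAxWLmIFuwUT

The rule is to take characters alternately from the front and the back (1st, last, 2nd, 2nd-last, ...), then flip the case of every letter.
Working it through for "gXliUutWfMwa": intermediate "gaXwlMifUWut", final "GAxWLmIFuwUT".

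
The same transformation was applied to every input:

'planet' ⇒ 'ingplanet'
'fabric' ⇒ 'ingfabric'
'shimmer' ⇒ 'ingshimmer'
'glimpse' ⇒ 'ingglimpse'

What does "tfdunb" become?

Rule — prepend "ing".
For "tfdunb" the result is "ingtfdunb".

ingtfdunb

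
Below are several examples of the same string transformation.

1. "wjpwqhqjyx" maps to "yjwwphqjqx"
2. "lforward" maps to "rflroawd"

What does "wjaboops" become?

The pattern: swap each adjacent pair of characters (1↔2, 3↔4, ...), then move the last character to the front.
For "wjaboops", step one produces "jwbaoosp"; step two turns that into "pjwbaoos".

pjwbaoos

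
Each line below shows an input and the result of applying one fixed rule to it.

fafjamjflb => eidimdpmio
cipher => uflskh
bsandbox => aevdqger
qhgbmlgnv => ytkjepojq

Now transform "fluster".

The rule is to shift every letter 3 places forward in the alphabet (wrapping around), then move the last character to the front.
Applying both steps to "fluster": "ioxvwhu", then "uioxvwh".

uioxvwh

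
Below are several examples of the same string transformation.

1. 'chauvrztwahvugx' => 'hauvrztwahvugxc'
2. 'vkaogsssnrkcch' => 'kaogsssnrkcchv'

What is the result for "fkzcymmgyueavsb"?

kzcymmgyueavsbf

Rule — move the first character to the end.
Applying that to "fkzcymmgyueavsb" gives "kzcymmgyueavsbf".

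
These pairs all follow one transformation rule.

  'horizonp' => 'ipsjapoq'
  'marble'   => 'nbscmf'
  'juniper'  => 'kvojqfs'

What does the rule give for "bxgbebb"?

cyhcfcc

In each case the input is transformed by: shift every letter 1 place forward in the alphabet (wrapping around).
Applying that to "bxgbebb" gives "cyhcfcc".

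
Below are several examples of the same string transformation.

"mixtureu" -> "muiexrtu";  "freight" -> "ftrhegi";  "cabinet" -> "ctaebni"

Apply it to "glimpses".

In each case the input is transformed by: take characters alternately from the front and the back (1st, last, 2nd, 2nd-last, ...).
Doing the same to "glimpses": "gsleismp".

gsleismp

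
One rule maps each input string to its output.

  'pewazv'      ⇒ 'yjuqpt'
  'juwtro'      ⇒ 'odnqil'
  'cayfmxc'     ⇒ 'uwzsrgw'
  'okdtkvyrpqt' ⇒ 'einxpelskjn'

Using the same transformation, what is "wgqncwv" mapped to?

The rule is to swap each adjacent pair of characters (1↔2, 3↔4, ...), then shift every letter 6 places backward in the alphabet (wrapping around).
So "wgqncwv" becomes "aqhkqwp".

aqhkqwp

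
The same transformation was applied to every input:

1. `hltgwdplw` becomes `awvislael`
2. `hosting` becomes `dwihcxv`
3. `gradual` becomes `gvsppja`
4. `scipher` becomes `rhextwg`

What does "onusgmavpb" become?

The rule is to swap each adjacent pair of characters (1↔2, 3↔4, ...), then shift every letter 11 places backward in the alphabet (wrapping around).
On "onusgmavpb": the first step gives "nosumgvabp", and the second then gives "cdhjbvkpqe".

cdhjbvkpqe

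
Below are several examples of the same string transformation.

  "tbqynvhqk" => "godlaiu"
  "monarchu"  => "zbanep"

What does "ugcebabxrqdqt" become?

The pattern: shift every letter 13 places forward in the alphabet (wrapping around) — i.e. ROT13, then delete the last 2 characters.
Applying both steps to "ugcebabxrqdqt": "htpronokedqdg", then "htpronokedq".
(Check on "tbqynvhqk": → "godlaiudx" → "godlaiu" ✓)

htpronokedq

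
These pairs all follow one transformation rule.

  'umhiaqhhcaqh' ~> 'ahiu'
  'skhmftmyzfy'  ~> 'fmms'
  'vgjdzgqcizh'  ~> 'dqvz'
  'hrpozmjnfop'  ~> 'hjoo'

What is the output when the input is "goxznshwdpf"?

Each output is the input with this applied: keep one character in every 3, starting at position 1 (positions 1st, 4th, 7th, ...), then sort the characters into alphabetical order.
Applying both steps to "goxznshwdpf": "gzhp", then "ghpz".

ghpz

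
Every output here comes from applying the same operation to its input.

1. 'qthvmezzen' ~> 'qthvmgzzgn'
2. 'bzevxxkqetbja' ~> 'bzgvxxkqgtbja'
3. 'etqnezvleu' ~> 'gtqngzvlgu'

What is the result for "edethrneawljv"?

gdgthrngawljv

Looking at the pairs, the operation is to replace every "e" with "g".
So "edethrneawljv" becomes "gdgthrngawljv".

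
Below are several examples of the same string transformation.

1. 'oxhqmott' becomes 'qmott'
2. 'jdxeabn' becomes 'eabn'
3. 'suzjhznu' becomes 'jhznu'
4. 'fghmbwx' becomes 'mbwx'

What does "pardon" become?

don

Rule — delete the first 3 characters.
For "pardon" the result is "don".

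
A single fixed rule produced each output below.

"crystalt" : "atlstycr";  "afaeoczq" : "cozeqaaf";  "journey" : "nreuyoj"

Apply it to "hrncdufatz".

aftuzdhcrn

What's happening: move the last 3 characters to the front (rotate right by 3), then take characters alternately from the front and the back (1st, last, 2nd, 2nd-last, ...).
"hrncdufatz" → "aftuzdhcrn".
(Check on "afaeoczq": → "czqafaeo" → "cozeqaaf" ✓)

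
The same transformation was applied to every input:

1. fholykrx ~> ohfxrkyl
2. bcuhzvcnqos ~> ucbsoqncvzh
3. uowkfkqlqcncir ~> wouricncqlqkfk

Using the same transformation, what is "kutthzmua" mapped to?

tukaumzht

Rule — reverse the string, then move the last 3 characters to the front (rotate right by 3).
"kutthzmua" → "aumzhttuk" → "tukaumzht".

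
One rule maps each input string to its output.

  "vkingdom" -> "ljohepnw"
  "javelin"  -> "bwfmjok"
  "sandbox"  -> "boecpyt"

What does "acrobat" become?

Looking at the pairs, the operation is to shift every letter 1 place forward in the alphabet (wrapping around), then move the first character to the end.
"acrobat" → "bdspcbu" → "dspcbub".

dspcbub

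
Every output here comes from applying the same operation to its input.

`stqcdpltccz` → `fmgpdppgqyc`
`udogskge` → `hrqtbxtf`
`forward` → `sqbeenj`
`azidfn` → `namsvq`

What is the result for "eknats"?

Looking at the pairs, the operation is to take characters alternately from the front and the back (1st, last, 2nd, 2nd-last, ...), then shift every letter 13 places forward in the alphabet (wrapping around) — i.e. ROT13.
On "eknats": the first step gives "esktna", and the second then gives "rfxgan".
(Check on "udogskge": → "uedgokgs" → "hrqtbxtf" ✓)

rfxgan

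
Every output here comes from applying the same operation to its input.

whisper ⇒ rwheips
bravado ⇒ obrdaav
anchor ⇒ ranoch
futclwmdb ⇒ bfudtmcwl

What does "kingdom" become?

mkiondg

The rule is to swap the first and last characters, then take characters alternately from the front and the back (1st, last, 2nd, 2nd-last, ...).
"kingdom" → "mingdok" → "mkiondg".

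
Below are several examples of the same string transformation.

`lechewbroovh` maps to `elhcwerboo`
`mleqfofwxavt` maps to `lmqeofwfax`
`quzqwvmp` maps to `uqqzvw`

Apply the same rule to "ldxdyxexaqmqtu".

dldxxyxeqaqm

Looking at the pairs, the operation is to swap each adjacent pair of characters (1↔2, 3↔4, ...), then delete the last 2 characters.
For "ldxdyxexaqmqtu" the result is "dldxxyxeqaqm".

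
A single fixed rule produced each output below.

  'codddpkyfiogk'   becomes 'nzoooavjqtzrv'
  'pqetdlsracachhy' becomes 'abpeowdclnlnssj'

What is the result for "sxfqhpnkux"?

diqbsayvfi

Rule — shift every letter 11 places forward in the alphabet (wrapping around).
"sxfqhpnkux" → "diqbsayvfi".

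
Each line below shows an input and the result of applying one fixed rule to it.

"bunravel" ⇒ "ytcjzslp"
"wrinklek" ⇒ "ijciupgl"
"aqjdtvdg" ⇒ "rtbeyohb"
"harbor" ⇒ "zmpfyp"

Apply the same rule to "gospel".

The rule is to swap the front and back halves of the string, then shift every letter 2 places backward in the alphabet (wrapping around).
Working it through for "gospel": intermediate "pelgos", final "ncjemq".

ncjemq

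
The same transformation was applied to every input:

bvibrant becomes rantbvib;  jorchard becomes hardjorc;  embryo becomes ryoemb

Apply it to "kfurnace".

nacekfur

The transformation: swap the front and back halves of the string.
Applying that to "kfurnace" gives "nacekfur".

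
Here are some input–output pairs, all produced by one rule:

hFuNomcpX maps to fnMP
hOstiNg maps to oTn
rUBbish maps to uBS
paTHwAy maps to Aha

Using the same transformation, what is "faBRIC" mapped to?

Arc

The rule is to keep every other character starting from the second (positions 2nd, 4th, 6th, ...), then flip the case of every letter.
Applying both steps to "faBRIC": "aRC", then "Arc".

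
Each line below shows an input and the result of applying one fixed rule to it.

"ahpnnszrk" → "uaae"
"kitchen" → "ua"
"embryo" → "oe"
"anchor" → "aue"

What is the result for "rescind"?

ea

Each output is the input with this applied: shift every letter 13 places forward in the alphabet (wrapping around) — i.e. ROT13, then keep only the vowels.
"rescind" → "erfpvaq" → "ea".
(Check on "anchor": → "napube" → "aue" ✓)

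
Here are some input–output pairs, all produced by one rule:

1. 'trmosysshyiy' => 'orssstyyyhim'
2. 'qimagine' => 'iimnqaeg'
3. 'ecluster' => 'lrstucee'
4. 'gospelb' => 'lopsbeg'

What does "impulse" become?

mpsueil

The transformation: sort the characters into alphabetical order, then move the first 3 characters to the end (rotate left by 3).
Applying both steps to "impulse": "eilmpsu", then "mpsueil".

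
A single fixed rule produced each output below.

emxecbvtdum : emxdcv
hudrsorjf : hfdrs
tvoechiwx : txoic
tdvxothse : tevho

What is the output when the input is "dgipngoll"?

Each output is the input with this applied: keep every other character starting from the first (positions 1st, 3rd, 5th, ...), then take characters alternately from the front and the back (1st, last, 2nd, 2nd-last, ...).
Starting from "dgipngoll": after the first operation, "dinol"; after the second, "dlion".

dlion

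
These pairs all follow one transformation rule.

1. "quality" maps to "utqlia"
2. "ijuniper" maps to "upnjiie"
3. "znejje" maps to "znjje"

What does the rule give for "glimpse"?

spmlig

In each case the input is transformed by: delete the last character, then sort the characters into reverse alphabetical order.
Starting from "glimpse": after the first operation, "glimps"; after the second, "spmlig".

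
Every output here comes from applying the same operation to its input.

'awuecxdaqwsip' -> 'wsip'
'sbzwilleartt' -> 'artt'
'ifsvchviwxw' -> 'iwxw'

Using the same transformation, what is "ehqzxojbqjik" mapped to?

In each case the input is transformed by: keep only the last 4 characters.
Applying that to "ehqzxojbqjik" gives "qjik".

qjik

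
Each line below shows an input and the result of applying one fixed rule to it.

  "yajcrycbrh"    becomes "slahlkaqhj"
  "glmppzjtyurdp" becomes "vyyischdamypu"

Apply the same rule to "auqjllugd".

zsuudpmjd

Looking at the pairs, the operation is to move the first 2 characters to the end (rotate left by 2), then shift every letter 9 places forward in the alphabet (wrapping around).
Applying both steps to "auqjllugd": "qjllugdau", then "zsuudpmjd".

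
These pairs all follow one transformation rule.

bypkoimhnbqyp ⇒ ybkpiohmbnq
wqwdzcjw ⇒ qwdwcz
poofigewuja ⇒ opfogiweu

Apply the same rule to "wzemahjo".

zwmeha

The rule is to delete the last 2 characters, then swap each adjacent pair of characters (1↔2, 3↔4, ...).
"wzemahjo" → "wzemah" → "zwmeha".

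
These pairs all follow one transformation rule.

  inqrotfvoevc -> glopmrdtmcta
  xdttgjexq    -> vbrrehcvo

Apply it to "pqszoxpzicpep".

The pattern: shift every letter 2 places backward in the alphabet (wrapping around).
Doing the same to "pqszoxpzicpep": "noqxmvnxgancn".

noqxmvnxgancn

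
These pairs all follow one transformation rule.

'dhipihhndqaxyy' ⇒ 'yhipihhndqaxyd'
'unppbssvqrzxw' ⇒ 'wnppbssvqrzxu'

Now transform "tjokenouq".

qjokenout

Each output is the input with this applied: swap the first and last characters.
For "tjokenouq" the result is "qjokenout".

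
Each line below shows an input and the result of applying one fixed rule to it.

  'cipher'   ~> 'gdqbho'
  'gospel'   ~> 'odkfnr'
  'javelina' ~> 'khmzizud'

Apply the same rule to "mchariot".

qhnslbgz

The rule is to swap the front and back halves of the string, then shift every letter 1 place backward in the alphabet (wrapping around).
Starting from "mchariot": after the first operation, "riotmcha"; after the second, "qhnslbgz".
(Check on "cipher": → "hercip" → "gdqbho" ✓)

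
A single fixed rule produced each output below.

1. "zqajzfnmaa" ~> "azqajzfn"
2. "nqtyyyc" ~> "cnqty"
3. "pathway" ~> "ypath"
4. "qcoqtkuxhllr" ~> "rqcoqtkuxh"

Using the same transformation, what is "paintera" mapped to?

What's happening: move the last character to the front, then delete the last 2 characters.
Applying both steps to "paintera": "apainter", then "apaint".

apaint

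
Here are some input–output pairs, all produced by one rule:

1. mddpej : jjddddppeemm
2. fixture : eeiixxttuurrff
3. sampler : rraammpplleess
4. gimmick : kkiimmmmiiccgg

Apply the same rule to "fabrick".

kkaabbrriiccff

What's happening: swap the first and last characters, then double every character.
On "fabrick" that produces "kkaabbrriiccff".
(Check on "gimmick": → "kimmicg" → "kkiimmmmiiccgg" ✓)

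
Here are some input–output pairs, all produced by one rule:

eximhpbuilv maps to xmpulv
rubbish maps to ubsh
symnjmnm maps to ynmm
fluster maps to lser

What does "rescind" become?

Rule — swap each adjacent pair of characters (1↔2, 3↔4, ...), then keep every other character starting from the first (positions 1st, 3rd, 5th, ...).
On "rescind": the first step gives "ercsnid", and the second then gives "ecnd".

ecnd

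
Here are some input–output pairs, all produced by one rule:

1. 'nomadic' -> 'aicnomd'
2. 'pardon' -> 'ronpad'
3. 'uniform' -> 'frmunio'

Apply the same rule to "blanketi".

What's happening: move the last 3 characters to the front (rotate right by 3), then swap the first and last characters.
"blanketi" → "ktiblane".

ktiblane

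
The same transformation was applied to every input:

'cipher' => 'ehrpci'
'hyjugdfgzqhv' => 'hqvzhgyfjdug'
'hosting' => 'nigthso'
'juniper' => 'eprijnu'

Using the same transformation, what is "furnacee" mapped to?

The pattern: move the last 2 characters to the front (rotate right by 2), then take characters alternately from the front and the back (1st, last, 2nd, 2nd-last, ...).
For "furnacee", step one produces "eefurnac"; step two turns that into "eceafnur".

eceafnur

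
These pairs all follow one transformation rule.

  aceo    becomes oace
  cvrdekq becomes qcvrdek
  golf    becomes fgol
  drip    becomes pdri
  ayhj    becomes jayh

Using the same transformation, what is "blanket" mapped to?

tblanke

The transformation: move the last character to the front.
"blanket" → "tblanke".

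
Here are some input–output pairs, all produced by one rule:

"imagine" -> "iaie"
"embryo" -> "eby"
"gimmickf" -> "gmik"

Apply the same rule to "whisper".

In each case the input is transformed by: keep every other character starting from the first (positions 1st, 3rd, 5th, ...).
For "whisper" the result is "wipr".

wipr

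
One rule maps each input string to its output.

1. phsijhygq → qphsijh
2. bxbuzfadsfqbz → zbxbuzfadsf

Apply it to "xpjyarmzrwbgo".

oxpjyarmzrw

The pattern: move the last character to the front, then delete the last 2 characters.
"xpjyarmzrwbgo" → "oxpjyarmzrwbg" → "oxpjyarmzrw".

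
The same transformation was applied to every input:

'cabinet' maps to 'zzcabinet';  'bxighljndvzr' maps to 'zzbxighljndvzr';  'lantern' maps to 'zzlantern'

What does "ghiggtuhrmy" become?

Rule — prepend "zz".
So "ghiggtuhrmy" becomes "zzghiggtuhrmy".

zzghiggtuhrmy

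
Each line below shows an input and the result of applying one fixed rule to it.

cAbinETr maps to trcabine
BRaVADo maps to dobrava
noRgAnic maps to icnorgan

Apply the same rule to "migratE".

temigra

In each case the input is transformed by: move the last 2 characters to the front (rotate right by 2), then convert every letter to lowercase.
Starting from "migratE": after the first operation, "tEmigra"; after the second, "temigra".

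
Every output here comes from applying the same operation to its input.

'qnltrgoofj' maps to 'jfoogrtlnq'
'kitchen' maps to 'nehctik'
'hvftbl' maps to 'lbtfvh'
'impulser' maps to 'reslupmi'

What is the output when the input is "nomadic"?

Each output is the input with this applied: reverse the string.
Doing the same to "nomadic": "cidamon".

cidamon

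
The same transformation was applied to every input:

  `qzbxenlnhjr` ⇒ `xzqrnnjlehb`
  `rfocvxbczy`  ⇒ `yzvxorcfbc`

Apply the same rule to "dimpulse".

In each case the input is transformed by: sort the characters into reverse alphabetical order, then swap each adjacent pair of characters (1↔2, 3↔4, ...).
For "dimpulse", step one produces "uspmlied"; step two turns that into "sumpilde".

sumpilde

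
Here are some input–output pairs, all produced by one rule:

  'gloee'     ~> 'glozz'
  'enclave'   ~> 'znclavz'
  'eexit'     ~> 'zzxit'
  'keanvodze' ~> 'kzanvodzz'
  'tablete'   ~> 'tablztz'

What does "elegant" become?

zlzgant

Rule — replace every "e" with "z".
On "elegant" that produces "zlzgant".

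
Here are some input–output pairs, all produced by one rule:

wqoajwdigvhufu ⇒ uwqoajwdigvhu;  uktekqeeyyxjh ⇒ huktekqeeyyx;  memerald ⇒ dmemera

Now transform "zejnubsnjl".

The transformation: move the last 2 characters to the front (rotate right by 2), then delete the first character.
Starting from "zejnubsnjl": after the first operation, "jlzejnubsn"; after the second, "lzejnubsn".

lzejnubsn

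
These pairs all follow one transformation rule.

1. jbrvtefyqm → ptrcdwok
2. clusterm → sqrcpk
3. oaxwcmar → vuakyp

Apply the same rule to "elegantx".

The pattern: delete the first 2 characters, then shift every letter 2 places backward in the alphabet (wrapping around).
For "elegantx", step one produces "egantx"; step two turns that into "ceylrv".

ceylrv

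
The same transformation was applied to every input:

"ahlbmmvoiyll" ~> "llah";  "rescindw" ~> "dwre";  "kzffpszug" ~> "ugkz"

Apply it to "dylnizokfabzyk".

ykdy

Rule — move the first 2 characters to the end (rotate left by 2), then keep only the last 4 characters.
For "dylnizokfabzyk", step one produces "lnizokfabzykdy"; step two turns that into "ykdy".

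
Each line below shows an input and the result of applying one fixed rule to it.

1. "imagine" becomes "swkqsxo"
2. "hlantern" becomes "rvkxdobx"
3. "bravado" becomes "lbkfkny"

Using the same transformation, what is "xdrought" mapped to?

hnbyeqrd

What's happening: shift every letter 10 places forward in the alphabet (wrapping around).
"xdrought" → "hnbyeqrd".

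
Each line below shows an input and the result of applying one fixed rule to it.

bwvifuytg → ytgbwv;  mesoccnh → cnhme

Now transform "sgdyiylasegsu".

Rule — move the last 3 characters to the front (rotate right by 3), then delete the last 3 characters.
"sgdyiylasegsu" → "gsusgdyiylase" → "gsusgdyiyl".
(Check on "mesoccnh": → "cnhmesoc" → "cnhme" ✓)

gsusgdyiyl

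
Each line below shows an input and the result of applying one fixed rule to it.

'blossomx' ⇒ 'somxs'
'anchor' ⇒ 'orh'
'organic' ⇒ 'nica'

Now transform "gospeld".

In each case the input is transformed by: delete the first 3 characters, then move the first character to the end.
Applying both steps to "gospeld": "peld", then "eldp".

eldp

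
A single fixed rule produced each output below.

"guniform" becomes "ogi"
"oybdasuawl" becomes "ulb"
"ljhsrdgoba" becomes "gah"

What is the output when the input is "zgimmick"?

izm

Each output is the input with this applied: swap the front and back halves of the string, then keep one character in every 3, starting at position 2 (positions 2nd, 5th, 8th, ...).
Applying both steps to "zgimmick": "mickzgim", then "izm".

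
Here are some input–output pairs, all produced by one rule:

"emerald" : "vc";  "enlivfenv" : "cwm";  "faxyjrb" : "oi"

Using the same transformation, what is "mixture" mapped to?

The transformation: keep one character in every 3, starting at position 3 (positions 3rd, 6th, 9th, ...), then shift every letter 9 places backward in the alphabet (wrapping around).
Applying both steps to "mixture": "xr", then "oi".

oi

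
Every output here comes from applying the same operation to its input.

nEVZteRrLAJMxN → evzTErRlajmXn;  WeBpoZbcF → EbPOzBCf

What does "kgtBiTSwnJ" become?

What's happening: delete the first character, then flip the case of every letter.
Starting from "kgtBiTSwnJ": after the first operation, "gtBiTSwnJ"; after the second, "GTbItsWNj".
(Check on "nEVZteRrLAJMxN": → "EVZteRrLAJMxN" → "evzTErRlajmXn" ✓)

GTbItsWNj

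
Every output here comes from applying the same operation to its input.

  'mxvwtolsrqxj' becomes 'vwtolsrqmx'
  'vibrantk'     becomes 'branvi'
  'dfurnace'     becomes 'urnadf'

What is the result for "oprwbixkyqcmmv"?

The rule is to delete the last 2 characters, then move the first 2 characters to the end (rotate left by 2).
On "oprwbixkyqcmmv": the first step gives "oprwbixkyqcm", and the second then gives "rwbixkyqcmop".

rwbixkyqcmop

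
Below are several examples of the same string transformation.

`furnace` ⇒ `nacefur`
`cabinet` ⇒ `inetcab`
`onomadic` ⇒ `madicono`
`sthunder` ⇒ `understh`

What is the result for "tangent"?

Rule — move the first 3 characters to the end (rotate left by 3).
On "tangent" that produces "genttan".

genttan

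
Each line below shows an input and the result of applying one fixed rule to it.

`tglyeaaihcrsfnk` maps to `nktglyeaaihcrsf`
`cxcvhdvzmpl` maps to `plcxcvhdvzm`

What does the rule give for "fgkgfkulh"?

lhfgkgfku

The pattern: move the last 2 characters to the front (rotate right by 2).
"fgkgfkulh" → "lhfgkgfku".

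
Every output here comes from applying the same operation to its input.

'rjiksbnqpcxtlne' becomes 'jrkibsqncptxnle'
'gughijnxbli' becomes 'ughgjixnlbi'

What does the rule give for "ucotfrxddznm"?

The pattern: swap each adjacent pair of characters (1↔2, 3↔4, ...).
Applying that to "ucotfrxddznm" gives "cutorfdxzdmn".

cutorfdxzdmn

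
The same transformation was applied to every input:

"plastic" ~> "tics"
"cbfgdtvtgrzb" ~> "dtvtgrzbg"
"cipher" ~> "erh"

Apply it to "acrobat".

The transformation: delete the first 3 characters, then move the first character to the end.
Starting from "acrobat": after the first operation, "obat"; after the second, "bato".

bato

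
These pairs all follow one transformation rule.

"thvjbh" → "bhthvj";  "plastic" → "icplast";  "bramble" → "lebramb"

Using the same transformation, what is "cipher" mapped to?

The rule is to move the last 2 characters to the front (rotate right by 2).
On "cipher" that produces "erciph".

erciph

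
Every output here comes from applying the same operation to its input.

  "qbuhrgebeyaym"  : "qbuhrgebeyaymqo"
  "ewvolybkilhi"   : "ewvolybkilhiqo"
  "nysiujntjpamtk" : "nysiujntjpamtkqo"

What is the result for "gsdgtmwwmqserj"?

gsdgtmwwmqserjqo

In each case the input is transformed by: append "qo".
On "gsdgtmwwmqserj" that produces "gsdgtmwwmqserjqo".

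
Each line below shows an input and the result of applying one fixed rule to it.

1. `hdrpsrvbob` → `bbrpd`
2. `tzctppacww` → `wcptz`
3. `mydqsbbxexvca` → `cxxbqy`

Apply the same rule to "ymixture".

The rule is to keep every other character starting from the second (positions 2nd, 4th, 6th, ...), then reverse the string.
For "ymixture", step one produces "mxue"; step two turns that into "euxm".

euxm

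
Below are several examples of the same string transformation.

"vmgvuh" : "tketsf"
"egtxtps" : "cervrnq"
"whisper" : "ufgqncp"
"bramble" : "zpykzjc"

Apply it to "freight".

Looking at the pairs, the operation is to shift every letter 2 places backward in the alphabet (wrapping around).
Applying that to "freight" gives "dpcgefr".

dpcgefr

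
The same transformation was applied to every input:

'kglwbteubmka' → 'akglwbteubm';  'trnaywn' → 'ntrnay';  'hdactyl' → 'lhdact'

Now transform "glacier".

rglaci

Rule — move the last 2 characters to the front (rotate right by 2), then delete the first character.
"glacier" → "erglaci" → "rglaci".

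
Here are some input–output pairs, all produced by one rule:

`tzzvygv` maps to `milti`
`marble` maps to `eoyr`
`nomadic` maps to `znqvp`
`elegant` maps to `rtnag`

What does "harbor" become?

eobe

The rule is to delete the first 2 characters, then shift every letter 13 places forward in the alphabet (wrapping around) — i.e. ROT13.
Starting from "harbor": after the first operation, "rbor"; after the second, "eobe".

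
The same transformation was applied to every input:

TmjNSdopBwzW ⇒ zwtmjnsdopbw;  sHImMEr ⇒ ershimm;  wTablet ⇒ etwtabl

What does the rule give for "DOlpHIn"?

indolph

The pattern: move the last 2 characters to the front (rotate right by 2), then convert every letter to lowercase.
Starting from "DOlpHIn": after the first operation, "InDOlpH"; after the second, "indolph".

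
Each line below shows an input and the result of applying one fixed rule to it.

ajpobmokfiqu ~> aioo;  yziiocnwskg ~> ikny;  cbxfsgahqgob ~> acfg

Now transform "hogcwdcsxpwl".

cchp

In each case the input is transformed by: keep one character in every 3, starting at position 1 (positions 1st, 4th, 7th, ...), then sort the characters into alphabetical order.
On "hogcwdcsxpwl": the first step gives "hccp", and the second then gives "cchp".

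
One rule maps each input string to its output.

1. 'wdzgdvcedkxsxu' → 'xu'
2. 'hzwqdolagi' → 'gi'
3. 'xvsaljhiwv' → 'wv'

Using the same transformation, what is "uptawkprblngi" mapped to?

The rule is to keep only the last 2 characters.
Applying that to "uptawkprblngi" gives "gi".

gi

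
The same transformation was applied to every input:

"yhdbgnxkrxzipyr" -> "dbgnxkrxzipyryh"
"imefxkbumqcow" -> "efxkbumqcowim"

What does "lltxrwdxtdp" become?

txrwdxtdpll

What's happening: move the first 2 characters to the end (rotate left by 2).
So "lltxrwdxtdp" becomes "txrwdxtdpll".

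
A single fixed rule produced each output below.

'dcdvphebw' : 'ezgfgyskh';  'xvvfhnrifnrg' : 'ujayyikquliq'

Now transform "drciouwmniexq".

atguflrxzpqlh

Each output is the input with this applied: move the last 2 characters to the front (rotate right by 2), then shift every letter 3 places forward in the alphabet (wrapping around).
"drciouwmniexq" → "xqdrciouwmnie" → "atguflrxzpqlh".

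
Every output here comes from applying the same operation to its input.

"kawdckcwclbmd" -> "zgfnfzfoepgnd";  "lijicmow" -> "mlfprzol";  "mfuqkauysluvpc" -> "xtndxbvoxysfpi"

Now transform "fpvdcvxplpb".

ygfyasoseis

Rule — move the first 2 characters to the end (rotate left by 2), then shift every letter 3 places forward in the alphabet (wrapping around).
Starting from "fpvdcvxplpb": after the first operation, "vdcvxplpbfp"; after the second, "ygfyasoseis".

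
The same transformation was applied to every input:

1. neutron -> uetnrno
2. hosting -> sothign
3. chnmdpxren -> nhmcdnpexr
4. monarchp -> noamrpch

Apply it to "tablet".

Each output is the input with this applied: move the first 2 characters to the end (rotate left by 2), then take characters alternately from the front and the back (1st, last, 2nd, 2nd-last, ...).
For "tablet", step one produces "bletta"; step two turns that into "baltet".

baltet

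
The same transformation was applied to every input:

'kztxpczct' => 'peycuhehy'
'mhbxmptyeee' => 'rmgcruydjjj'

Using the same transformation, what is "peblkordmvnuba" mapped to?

The rule is to shift every letter 5 places forward in the alphabet (wrapping around).
"peblkordmvnuba" → "ujgqptwiraszgf".

ujgqptwiraszgf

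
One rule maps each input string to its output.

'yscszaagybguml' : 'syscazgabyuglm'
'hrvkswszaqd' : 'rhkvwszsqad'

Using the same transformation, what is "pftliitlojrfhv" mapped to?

fpltiiltjofrvh

The transformation: swap each adjacent pair of characters (1↔2, 3↔4, ...).
"pftliitlojrfhv" → "fpltiiltjofrvh".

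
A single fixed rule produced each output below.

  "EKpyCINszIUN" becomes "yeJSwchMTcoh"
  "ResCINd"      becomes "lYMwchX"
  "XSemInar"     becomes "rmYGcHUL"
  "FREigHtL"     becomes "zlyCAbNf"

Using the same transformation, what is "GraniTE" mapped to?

aLUHCny

In each case the input is transformed by: shift every letter 6 places backward in the alphabet (wrapping around), then flip the case of every letter.
For "GraniTE", step one produces "AluhcNY"; step two turns that into "aLUHCny".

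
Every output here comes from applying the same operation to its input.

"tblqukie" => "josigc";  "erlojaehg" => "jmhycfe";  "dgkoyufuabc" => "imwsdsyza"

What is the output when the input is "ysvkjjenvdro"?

Each output is the input with this applied: delete the first 2 characters, then shift every letter 2 places backward in the alphabet (wrapping around).
Working it through for "ysvkjjenvdro": intermediate "vkjjenvdro", final "tihhcltbpm".

tihhcltbpm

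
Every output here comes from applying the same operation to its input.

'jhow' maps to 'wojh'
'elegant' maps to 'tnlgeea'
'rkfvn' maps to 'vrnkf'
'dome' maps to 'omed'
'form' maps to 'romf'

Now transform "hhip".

pihh

What's happening: sort the characters into reverse alphabetical order.
"hhip" → "pihh".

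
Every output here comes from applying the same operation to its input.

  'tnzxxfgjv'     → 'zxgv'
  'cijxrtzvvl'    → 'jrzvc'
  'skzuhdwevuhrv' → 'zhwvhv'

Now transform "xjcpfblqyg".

Looking at the pairs, the operation is to move the first character to the end, then keep every other character starting from the second (positions 2nd, 4th, 6th, ...).
"xjcpfblqyg" → "cflyx".

cflyx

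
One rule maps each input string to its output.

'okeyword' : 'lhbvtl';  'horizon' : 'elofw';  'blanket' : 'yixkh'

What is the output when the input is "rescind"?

Looking at the pairs, the operation is to shift every letter 3 places backward in the alphabet (wrapping around), then delete the last 2 characters.
Starting from "rescind": after the first operation, "obpzfka"; after the second, "obpzf".

obpzf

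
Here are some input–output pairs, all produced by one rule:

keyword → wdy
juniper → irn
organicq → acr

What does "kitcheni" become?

In each case the input is transformed by: move the first 3 characters to the end (rotate left by 3), then keep one character in every 3, starting at position 1 (positions 1st, 4th, 7th, ...).
For "kitcheni" the result is "cni".

cni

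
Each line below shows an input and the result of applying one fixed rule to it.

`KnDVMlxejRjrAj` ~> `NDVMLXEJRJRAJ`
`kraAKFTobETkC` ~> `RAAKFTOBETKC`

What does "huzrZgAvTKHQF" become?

The pattern: delete the first character, then convert every letter to uppercase.
Starting from "huzrZgAvTKHQF": after the first operation, "uzrZgAvTKHQF"; after the second, "UZRZGAVTKHQF".

UZRZGAVTKHQF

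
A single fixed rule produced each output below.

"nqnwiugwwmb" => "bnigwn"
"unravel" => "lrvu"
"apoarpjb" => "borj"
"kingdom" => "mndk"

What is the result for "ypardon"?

nady

In each case the input is transformed by: swap the first and last characters, then keep every other character starting from the first (positions 1st, 3rd, 5th, ...).
On "ypardon": the first step gives "npardoy", and the second then gives "nady".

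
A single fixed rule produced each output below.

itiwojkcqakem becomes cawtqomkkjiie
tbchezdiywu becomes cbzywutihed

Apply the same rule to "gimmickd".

dcmmkiig

Looking at the pairs, the operation is to sort the characters into reverse alphabetical order, then move the last 2 characters to the front (rotate right by 2).
Working it through for "gimmickd": intermediate "mmkiigdc", final "dcmmkiig".
(Check on "itiwojkcqakem": → "wtqomkkjiieca" → "cawtqomkkjiie" ✓)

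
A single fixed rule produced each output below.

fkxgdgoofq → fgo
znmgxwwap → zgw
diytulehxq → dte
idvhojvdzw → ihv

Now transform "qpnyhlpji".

qyp

The transformation: delete the last 2 characters, then keep one character in every 3, starting at position 1 (positions 1st, 4th, 7th, ...).
Working it through for "qpnyhlpji": intermediate "qpnyhlp", final "qyp".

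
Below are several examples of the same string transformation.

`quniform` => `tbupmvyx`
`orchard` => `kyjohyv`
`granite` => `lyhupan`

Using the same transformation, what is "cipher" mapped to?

ypwolj

The rule is to shift every letter 7 places forward in the alphabet (wrapping around), then swap the first and last characters.
For "cipher", step one produces "jpwoly"; step two turns that into "ypwolj".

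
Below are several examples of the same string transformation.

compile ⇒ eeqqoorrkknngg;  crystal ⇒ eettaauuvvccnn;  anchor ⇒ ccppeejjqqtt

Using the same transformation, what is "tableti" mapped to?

vvccddnnggvvkk

What's happening: shift every letter 2 places forward in the alphabet (wrapping around), then double every character.
"tableti" → "vvccddnnggvvkk".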